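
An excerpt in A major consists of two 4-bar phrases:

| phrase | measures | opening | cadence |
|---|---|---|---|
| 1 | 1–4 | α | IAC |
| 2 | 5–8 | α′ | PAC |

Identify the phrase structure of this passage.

parallel period

Phrase 1 ends with an imperfect authentic cadence (weaker) and phrase 2 with a perfect authentic cadence (stronger): antecedent + consequent = a period.
The two phrases open with the same material (α / α′), so the period is parallel.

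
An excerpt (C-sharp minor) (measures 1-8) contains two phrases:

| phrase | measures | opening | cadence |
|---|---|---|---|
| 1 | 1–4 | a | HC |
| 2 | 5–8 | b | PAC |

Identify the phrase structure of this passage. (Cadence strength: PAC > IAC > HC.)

contrasting period

Phrase 1 ends with a half cadence (weaker) and phrase 2 with a perfect authentic cadence (stronger): antecedent + consequent = a period.
The two phrases open with different material (a / b), so the period is contrasting.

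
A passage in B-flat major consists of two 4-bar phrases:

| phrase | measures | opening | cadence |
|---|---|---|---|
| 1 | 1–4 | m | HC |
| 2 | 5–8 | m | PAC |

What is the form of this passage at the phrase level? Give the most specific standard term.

parallel period

Phrase 1 ends with a half cadence (weaker) and phrase 2 with a perfect authentic cadence (stronger): antecedent + consequent = a period.
The two phrases open with the same material (m / m), so the period is parallel.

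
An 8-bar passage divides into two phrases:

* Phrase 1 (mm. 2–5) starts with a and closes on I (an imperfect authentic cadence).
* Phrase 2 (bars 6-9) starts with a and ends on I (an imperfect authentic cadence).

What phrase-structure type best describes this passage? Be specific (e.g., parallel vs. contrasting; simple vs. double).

repeated phrase

Both phrases have the same opening (a) and the same cadence (imperfect authentic cadence): the second is a restatement, not a consequent, so this is a repeated phrase rather than a period.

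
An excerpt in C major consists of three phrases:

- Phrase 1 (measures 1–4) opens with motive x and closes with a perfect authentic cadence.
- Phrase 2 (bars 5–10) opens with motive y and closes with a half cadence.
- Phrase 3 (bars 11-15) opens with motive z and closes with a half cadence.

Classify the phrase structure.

The final phrase closes with a half cadence, which is not stronger than the preceding half cadence; the 3 phrases lack an overall antecedent–consequent design and so form a phrase group.

phrase group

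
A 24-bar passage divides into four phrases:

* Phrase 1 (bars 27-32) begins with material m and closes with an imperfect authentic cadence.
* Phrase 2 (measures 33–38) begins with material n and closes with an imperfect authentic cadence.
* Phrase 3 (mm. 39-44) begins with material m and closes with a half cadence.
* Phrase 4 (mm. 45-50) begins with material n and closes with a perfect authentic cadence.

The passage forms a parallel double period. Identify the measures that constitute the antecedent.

In a double period the four phrases pair into a large antecedent (phrases 1–2, ending imperfect authentic cadence) and a large consequent (phrases 3–4, ending perfect authentic cadence). The antecedent spans measures 27–38.

measures 27–38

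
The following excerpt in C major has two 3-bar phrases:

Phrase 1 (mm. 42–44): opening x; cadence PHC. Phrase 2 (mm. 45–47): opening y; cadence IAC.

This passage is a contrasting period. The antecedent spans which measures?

The antecedent is the phrase ending with the weaker cadence (Phrygian half cadence, phrase 1) and the consequent the one ending more conclusively (imperfect authentic cadence, phrase 2); the antecedent is mm. 42-44.

measures 42–44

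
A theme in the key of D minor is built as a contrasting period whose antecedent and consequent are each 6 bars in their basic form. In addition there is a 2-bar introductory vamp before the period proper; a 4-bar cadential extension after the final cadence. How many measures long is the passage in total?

Basic contrasting period: 6 + 6 = 12 bars.
12 (basic form) + 2 (introduction) + 4 (cadential extension) = 18.

18 measures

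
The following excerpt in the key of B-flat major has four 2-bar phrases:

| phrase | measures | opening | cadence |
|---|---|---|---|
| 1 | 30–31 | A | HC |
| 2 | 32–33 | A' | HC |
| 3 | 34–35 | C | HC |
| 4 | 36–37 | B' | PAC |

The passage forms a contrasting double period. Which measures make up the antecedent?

measures 30–33

In a double period the first pair of phrases (ending half cadence) is the large antecedent and the second pair (ending perfect authentic cadence) is the large consequent; the antecedent is measures 30–33.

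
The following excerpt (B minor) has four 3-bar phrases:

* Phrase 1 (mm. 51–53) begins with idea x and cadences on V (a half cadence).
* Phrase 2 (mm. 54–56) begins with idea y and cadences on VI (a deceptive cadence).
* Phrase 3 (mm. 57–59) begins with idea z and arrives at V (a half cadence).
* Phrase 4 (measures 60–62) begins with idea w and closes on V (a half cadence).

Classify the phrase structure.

phrase group

Phrase 4 ends with a half cadence, no stronger than phrase 2's deceptive cadence, so the four phrases do not form a double period; nor do phrases 3–4 duplicate 1–2, so it is not a repeated period. With no phrase reaching a conclusive cadence, the passage is a phrase group.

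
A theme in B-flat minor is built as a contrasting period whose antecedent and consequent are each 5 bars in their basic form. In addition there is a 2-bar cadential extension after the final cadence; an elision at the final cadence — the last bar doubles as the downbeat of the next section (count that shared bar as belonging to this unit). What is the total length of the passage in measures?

12 measures

Basic contrasting period: 5 + 5 = 10 bars.
10 (basic form) + 2 (cadential extension) = 12.
The elision shares a bar with the next section but does not change this unit's count.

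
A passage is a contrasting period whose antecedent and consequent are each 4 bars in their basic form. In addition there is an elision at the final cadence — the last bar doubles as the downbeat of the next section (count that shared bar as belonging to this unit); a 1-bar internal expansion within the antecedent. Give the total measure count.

Basic contrasting period: 4 + 4 = 8 bars.
8 (basic form) + 1 (internal expansion) = 9.
The elision shares a bar with the next section but does not change this unit's count.

9 measures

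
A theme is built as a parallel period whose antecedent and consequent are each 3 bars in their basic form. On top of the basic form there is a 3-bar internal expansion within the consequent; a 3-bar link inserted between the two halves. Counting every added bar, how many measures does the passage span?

Basic parallel period: 3 + 3 = 6 bars.
6 (basic form) + 3 (internal expansion) + 3 (link) = 12.

12 measures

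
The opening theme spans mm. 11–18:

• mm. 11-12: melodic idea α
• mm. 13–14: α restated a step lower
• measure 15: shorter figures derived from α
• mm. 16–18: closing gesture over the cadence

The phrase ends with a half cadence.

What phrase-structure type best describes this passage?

sentence

Basic idea (mm. 11–12) + its repetition (mm. 13–14) form the presentation; fragmentation and cadence (mm. 15–18) form the continuation — the 8-bar whole is a sentence.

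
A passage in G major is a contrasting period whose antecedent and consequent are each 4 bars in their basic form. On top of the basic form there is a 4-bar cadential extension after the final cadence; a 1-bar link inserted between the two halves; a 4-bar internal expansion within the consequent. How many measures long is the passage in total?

17 measures

Basic contrasting period: 4 + 4 = 8 bars.
8 (basic form) + 4 (cadential extension) + 1 (link) + 4 (internal expansion) = 17.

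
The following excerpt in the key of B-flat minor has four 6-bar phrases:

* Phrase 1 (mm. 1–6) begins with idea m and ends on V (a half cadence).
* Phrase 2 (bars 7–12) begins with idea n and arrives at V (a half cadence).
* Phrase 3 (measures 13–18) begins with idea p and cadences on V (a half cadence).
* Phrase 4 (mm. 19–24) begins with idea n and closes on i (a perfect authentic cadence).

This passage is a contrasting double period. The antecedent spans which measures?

In a double period the four phrases pair into a large antecedent (phrases 1–2, ending half cadence) and a large consequent (phrases 3–4, ending perfect authentic cadence). The antecedent spans bars 1–12.

measures 1–12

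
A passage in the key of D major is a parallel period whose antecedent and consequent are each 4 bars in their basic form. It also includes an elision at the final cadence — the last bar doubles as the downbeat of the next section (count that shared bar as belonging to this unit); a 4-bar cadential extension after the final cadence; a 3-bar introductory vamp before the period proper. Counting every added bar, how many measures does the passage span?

Basic parallel period: 4 + 4 = 8 bars.
8 (basic form) + 4 (cadential extension) + 3 (introduction) = 15.
The elision shares a bar with the next section but does not change this unit's count.

15 measures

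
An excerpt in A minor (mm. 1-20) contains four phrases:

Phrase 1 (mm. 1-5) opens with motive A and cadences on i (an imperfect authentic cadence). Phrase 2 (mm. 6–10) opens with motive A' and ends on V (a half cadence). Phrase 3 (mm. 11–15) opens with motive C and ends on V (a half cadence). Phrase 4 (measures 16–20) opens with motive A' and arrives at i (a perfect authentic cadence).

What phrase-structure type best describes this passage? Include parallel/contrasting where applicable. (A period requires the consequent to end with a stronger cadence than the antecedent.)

Four phrases in two halves: the first half (mm. 1–10) ends with a half cadence, the second (bars 11–20) with a perfect authentic cadence — a large antecedent–consequent pair, i.e. a double period.
Phrase 3 begins with different material from phrase 1, making it contrasting.

contrasting double period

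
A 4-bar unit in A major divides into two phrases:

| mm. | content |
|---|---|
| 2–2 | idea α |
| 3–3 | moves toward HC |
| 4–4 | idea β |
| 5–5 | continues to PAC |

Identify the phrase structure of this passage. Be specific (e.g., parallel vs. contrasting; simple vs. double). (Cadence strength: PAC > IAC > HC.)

Phrase 1 ends with a half cadence (weaker) and phrase 2 with a perfect authentic cadence (stronger): antecedent + consequent = a period.
The two phrases open with different material (α / β), so the period is contrasting.

contrasting period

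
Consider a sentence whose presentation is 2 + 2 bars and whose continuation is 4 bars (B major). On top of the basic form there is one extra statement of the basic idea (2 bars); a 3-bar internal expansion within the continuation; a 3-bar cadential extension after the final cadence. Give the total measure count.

16 measures

Basic sentence: 2 + 2 + 4 = 8 bars.
8 (basic form) + 2 (extra statement) + 3 (internal expansion) + 3 (cadential extension) = 16.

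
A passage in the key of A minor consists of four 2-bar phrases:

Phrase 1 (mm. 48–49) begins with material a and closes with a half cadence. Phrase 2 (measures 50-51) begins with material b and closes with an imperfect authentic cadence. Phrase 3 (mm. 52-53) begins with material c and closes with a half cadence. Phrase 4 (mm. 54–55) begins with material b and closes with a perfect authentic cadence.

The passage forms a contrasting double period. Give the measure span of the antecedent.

measures 48–51

In a double period the first pair of phrases (ending imperfect authentic cadence) is the large antecedent and the second pair (ending perfect authentic cadence) is the large consequent; the antecedent is measures 48–51.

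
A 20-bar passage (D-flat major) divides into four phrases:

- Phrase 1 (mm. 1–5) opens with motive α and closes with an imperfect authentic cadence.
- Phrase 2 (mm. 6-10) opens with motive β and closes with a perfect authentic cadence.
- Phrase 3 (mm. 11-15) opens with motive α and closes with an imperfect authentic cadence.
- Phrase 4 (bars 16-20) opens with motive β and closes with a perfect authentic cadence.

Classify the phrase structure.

repeated period

The cadence pattern IAC–PAC–IAC–PAC is weak–strong twice, and phrases 3–4 restate phrases 1–2: a period heard twice, not a double period (which would end weakly at phrase 2).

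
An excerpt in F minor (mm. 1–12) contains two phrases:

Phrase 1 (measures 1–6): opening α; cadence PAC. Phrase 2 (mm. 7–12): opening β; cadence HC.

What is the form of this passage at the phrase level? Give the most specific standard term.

The second phrase closes with a half cadence, which is not stronger than the first phrase's perfect authentic cadence; without a weak→strong cadential pair there is no antecedent–consequent relationship, so this is a phrase group rather than a period.

phrase group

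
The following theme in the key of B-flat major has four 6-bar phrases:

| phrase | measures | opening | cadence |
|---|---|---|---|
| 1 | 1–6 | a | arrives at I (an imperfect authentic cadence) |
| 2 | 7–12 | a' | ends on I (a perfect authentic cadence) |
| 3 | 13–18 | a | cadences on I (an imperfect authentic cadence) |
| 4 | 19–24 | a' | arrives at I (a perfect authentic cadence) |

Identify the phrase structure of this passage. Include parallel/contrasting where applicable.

The cadence pattern IAC–PAC–IAC–PAC is weak–strong twice, and phrases 3–4 restate phrases 1–2: a period heard twice, not a double period (which would end weakly at phrase 2).

repeated period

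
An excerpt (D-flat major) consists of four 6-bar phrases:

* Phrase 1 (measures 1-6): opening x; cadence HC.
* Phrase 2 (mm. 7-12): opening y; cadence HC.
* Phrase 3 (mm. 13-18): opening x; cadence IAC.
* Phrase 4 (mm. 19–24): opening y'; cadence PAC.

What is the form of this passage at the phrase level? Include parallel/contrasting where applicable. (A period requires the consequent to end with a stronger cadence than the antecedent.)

Four phrases in two halves: the first half (mm. 1-12) ends with a half cadence, the second (mm. 13–24) with a perfect authentic cadence — a large antecedent–consequent pair, i.e. a double period.
Phrase 3 begins with the same material as phrase 1, making it parallel.

parallel double period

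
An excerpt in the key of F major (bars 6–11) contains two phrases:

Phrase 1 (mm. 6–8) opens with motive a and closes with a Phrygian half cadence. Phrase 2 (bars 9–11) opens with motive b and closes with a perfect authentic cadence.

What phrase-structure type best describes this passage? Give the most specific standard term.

Phrase 1 ends with a Phrygian half cadence (weaker) and phrase 2 with a perfect authentic cadence (stronger): antecedent + consequent = a period.
The two phrases open with different material (a / b), so the period is contrasting.

contrasting period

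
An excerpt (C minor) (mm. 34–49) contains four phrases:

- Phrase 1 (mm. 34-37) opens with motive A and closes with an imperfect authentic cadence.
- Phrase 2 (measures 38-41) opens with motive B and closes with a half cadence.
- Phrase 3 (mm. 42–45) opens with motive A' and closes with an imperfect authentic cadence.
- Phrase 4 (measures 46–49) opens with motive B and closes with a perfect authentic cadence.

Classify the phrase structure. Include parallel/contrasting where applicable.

parallel double period

Four phrases in two halves: the first half (mm. 34–41) ends with a half cadence, the second (measures 42–49) with a perfect authentic cadence — a large antecedent–consequent pair, i.e. a double period.
Phrase 3 begins with the same material as phrase 1, making it parallel.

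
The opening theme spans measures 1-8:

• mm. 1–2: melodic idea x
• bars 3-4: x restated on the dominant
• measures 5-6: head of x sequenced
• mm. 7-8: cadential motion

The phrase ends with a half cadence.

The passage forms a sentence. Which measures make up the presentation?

measures 1–4

The presentation of a sentence is the basic idea (bars 1-2) plus its repetition (mm. 3–4); the presentation is therefore mm. 1-4.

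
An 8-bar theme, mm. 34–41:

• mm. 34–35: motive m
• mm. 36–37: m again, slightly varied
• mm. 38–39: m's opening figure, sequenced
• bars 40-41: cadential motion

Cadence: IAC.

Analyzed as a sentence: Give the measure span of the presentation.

The presentation of a sentence is the basic idea (bars 34-35) plus its repetition (bars 36–37); the presentation is therefore mm. 34–37.

measures 34–37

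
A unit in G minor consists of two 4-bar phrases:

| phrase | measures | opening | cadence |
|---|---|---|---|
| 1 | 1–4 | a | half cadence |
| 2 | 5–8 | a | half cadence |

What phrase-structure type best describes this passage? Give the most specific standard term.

repeated phrase

Both phrases have the same opening (a) and the same cadence (half cadence): the second is a restatement, not a consequent, so this is a repeated phrase rather than a period.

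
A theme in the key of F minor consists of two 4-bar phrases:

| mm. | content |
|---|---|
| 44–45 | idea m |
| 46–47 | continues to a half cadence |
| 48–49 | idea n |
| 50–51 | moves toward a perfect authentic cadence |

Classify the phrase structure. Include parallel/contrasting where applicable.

Phrase 1 ends with a half cadence (weaker) and phrase 2 with a perfect authentic cadence (stronger): antecedent + consequent = a period.
The two phrases open with different material (m / n), so the period is contrasting.

contrasting period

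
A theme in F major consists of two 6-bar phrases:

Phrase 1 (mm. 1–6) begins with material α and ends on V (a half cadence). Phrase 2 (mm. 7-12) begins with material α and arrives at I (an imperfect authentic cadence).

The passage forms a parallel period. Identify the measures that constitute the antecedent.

measures 1–6

The antecedent is the phrase ending with the weaker cadence (half cadence, phrase 1) and the consequent the one ending more conclusively (imperfect authentic cadence, phrase 2); the antecedent is bars 1–6.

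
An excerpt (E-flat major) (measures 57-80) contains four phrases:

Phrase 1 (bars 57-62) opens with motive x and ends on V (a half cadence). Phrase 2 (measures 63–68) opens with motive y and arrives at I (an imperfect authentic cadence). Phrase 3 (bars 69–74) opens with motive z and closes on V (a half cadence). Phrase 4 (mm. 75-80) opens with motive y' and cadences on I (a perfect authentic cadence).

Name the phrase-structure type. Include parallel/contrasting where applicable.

contrasting double period

Four phrases in two halves: the first half (mm. 57-68) ends with an imperfect authentic cadence, the second (bars 69–80) with a perfect authentic cadence — a large antecedent–consequent pair, i.e. a double period.
Phrase 3 begins with different material from phrase 1, making it contrasting.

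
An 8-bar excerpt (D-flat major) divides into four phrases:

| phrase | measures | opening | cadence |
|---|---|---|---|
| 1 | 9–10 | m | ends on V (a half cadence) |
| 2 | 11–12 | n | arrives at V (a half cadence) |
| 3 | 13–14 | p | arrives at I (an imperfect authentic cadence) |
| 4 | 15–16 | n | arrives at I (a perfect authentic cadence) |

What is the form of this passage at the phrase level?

contrasting double period

Four phrases in two halves: the first half (mm. 9–12) ends with a half cadence, the second (mm. 13-16) with a perfect authentic cadence — a large antecedent–consequent pair, i.e. a double period.
Phrase 3 begins with different material from phrase 1, making it contrasting.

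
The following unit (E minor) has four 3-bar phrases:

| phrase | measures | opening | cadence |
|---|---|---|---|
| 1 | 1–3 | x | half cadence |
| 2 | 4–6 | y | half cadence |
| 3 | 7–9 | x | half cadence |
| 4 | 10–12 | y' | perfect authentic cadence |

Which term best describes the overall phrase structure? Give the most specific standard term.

Four phrases in two halves: the first half (mm. 1-6) ends with a half cadence, the second (mm. 7–12) with a perfect authentic cadence — a large antecedent–consequent pair, i.e. a double period.
Phrase 3 begins with the same material as phrase 1, making it parallel.

parallel double period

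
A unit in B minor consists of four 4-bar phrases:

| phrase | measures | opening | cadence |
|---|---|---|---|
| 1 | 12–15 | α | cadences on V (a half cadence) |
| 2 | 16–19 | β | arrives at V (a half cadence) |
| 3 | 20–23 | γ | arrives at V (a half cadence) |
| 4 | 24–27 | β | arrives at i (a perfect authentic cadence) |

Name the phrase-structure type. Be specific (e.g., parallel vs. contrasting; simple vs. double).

Four phrases in two halves: the first half (mm. 12–19) ends with a half cadence, the second (mm. 20–27) with a perfect authentic cadence — a large antecedent–consequent pair, i.e. a double period.
Phrase 3 begins with different material from phrase 1, making it contrasting.

contrasting double period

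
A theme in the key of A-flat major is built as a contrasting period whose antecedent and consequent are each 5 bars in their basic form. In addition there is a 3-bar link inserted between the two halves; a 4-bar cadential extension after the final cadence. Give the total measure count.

Basic contrasting period: 5 + 5 = 10 bars.
10 (basic form) + 3 (link) + 4 (cadential extension) = 17.

17 measures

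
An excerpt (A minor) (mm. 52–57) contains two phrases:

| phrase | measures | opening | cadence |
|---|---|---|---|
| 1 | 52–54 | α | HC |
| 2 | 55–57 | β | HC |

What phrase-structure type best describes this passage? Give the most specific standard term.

The second phrase closes with a half cadence, which is not stronger than the first phrase's half cadence; without a weak→strong cadential pair there is no antecedent–consequent relationship, so this is a phrase group rather than a period.

phrase group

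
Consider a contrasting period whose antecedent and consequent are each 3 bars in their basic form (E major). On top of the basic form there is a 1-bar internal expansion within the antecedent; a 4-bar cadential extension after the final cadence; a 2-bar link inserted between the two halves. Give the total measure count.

13 measures

Basic contrasting period: 3 + 3 = 6 bars.
6 (basic form) + 1 (internal expansion) + 4 (cadential extension) + 2 (link) = 13.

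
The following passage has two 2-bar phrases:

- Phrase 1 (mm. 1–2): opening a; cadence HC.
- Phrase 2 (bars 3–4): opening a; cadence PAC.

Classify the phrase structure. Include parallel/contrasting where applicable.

parallel period

Phrase 1 ends with a half cadence (weaker) and phrase 2 with a perfect authentic cadence (stronger): antecedent + consequent = a period.
The two phrases open with the same material (a / a), so the period is parallel.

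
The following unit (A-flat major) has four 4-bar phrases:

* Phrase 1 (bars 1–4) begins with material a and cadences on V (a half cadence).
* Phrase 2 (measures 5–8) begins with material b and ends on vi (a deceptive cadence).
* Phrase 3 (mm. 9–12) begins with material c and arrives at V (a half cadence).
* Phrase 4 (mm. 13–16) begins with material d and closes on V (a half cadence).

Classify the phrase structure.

phrase group

Phrase 4 ends with a half cadence, no stronger than phrase 2's deceptive cadence, so the four phrases do not form a double period; nor do phrases 3–4 duplicate 1–2, so it is not a repeated period. With no phrase reaching a conclusive cadence, the passage is a phrase group.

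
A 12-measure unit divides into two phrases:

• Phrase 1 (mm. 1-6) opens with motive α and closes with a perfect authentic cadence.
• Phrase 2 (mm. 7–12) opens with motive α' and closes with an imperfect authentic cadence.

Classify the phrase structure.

The second phrase closes with an imperfect authentic cadence, which is not stronger than the first phrase's perfect authentic cadence; without a weak→strong cadential pair there is no antecedent–consequent relationship, so this is a phrase group rather than a period.

phrase group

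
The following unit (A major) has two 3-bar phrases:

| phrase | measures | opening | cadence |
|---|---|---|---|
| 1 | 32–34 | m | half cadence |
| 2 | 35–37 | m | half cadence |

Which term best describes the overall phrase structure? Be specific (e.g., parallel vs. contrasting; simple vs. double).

repeated phrase

Both phrases have the same opening (m) and the same cadence (half cadence): the second is a restatement, not a consequent, so this is a repeated phrase rather than a period.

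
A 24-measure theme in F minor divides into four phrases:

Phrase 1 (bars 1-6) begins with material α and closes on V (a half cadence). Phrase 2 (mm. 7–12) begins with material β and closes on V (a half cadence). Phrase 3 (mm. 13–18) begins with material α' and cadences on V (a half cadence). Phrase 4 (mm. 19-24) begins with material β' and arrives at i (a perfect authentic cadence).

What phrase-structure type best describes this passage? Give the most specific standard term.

parallel double period

Four phrases in two halves: the first half (mm. 1–12) ends with a half cadence, the second (measures 13-24) with a perfect authentic cadence — a large antecedent–consequent pair, i.e. a double period.
Phrase 3 begins with the same material as phrase 1, making it parallel.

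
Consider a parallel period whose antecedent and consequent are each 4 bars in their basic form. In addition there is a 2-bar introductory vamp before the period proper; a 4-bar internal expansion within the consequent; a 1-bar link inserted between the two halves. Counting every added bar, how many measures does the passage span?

Basic parallel period: 4 + 4 = 8 bars.
8 (basic form) + 2 (introduction) + 4 (internal expansion) + 1 (link) = 15.

15 measures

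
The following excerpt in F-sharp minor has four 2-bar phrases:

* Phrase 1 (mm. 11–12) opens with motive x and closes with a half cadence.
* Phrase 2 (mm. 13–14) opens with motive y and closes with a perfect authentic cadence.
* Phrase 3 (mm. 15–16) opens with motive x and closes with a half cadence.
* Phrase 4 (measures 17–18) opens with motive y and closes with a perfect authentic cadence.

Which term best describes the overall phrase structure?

The cadence pattern HC–PAC–HC–PAC is weak–strong twice, and phrases 3–4 restate phrases 1–2: a period heard twice, not a double period (which would end weakly at phrase 2).

repeated period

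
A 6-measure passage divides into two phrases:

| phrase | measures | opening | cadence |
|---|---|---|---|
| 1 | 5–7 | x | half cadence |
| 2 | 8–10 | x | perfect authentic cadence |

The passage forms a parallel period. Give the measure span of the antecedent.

The antecedent is the phrase ending with the weaker cadence (half cadence, phrase 1) and the consequent the one ending more conclusively (perfect authentic cadence, phrase 2); the antecedent is bars 5–7.

measures 5–7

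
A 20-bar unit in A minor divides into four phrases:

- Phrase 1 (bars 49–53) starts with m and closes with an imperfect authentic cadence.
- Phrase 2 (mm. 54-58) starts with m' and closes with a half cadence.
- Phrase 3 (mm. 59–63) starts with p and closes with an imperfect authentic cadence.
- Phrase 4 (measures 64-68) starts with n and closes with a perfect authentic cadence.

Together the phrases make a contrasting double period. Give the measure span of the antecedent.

measures 49–58

In a double period the first pair of phrases (ending half cadence) is the large antecedent and the second pair (ending perfect authentic cadence) is the large consequent; the antecedent is measures 49–58.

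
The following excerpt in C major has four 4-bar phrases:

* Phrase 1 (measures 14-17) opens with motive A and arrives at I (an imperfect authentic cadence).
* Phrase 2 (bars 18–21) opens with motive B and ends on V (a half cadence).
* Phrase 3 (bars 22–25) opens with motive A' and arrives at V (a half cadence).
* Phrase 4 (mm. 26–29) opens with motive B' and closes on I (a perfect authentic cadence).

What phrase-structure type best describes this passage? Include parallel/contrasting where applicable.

Four phrases in two halves: the first half (mm. 14–21) ends with a half cadence, the second (bars 22–29) with a perfect authentic cadence — a large antecedent–consequent pair, i.e. a double period.
Phrase 3 begins with the same material as phrase 1, making it parallel.

parallel double period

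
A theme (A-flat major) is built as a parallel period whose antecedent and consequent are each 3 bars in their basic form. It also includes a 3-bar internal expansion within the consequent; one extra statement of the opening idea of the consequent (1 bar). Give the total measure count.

10 measures

Basic parallel period: 3 + 3 = 6 bars.
6 (basic form) + 3 (internal expansion) + 1 (extra statement) = 10.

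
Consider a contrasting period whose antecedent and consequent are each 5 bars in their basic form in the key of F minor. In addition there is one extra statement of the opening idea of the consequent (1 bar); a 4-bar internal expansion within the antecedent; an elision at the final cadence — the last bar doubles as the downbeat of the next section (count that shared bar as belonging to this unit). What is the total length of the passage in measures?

Basic contrasting period: 5 + 5 = 10 bars.
10 (basic form) + 1 (extra statement) + 4 (internal expansion) = 15.
The elision shares a bar with the next section but does not change this unit's count.

15 measures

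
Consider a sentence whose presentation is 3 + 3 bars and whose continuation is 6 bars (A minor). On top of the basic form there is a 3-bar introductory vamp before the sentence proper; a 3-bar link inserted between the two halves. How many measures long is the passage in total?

Basic sentence: 3 + 3 + 6 = 12 bars.
12 (basic form) + 3 (introduction) + 3 (link) = 18.

18 measures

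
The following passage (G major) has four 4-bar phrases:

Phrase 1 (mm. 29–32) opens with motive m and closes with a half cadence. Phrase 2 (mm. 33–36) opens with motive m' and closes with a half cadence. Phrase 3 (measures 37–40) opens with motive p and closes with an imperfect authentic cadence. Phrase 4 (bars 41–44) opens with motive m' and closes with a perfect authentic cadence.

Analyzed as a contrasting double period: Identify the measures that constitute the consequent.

measures 37–44

In a double period the four phrases pair into a large antecedent (phrases 1–2, ending half cadence) and a large consequent (phrases 3–4, ending perfect authentic cadence). The consequent spans mm. 37–44.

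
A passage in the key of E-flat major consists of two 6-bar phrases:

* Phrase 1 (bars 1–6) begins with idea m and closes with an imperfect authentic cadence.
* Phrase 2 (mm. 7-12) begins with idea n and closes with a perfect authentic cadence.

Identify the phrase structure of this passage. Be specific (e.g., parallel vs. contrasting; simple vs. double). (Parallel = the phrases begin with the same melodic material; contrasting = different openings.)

Phrase 1 ends with an imperfect authentic cadence (weaker) and phrase 2 with a perfect authentic cadence (stronger): antecedent + consequent = a period.
The two phrases open with different material (m / n), so the period is contrasting.

contrasting period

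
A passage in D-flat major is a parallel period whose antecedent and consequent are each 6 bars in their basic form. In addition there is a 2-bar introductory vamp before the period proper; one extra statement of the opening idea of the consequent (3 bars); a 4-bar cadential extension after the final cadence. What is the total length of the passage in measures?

Basic parallel period: 6 + 6 = 12 bars.
12 (basic form) + 2 (introduction) + 3 (extra statement) + 4 (cadential extension) = 21.

21 measures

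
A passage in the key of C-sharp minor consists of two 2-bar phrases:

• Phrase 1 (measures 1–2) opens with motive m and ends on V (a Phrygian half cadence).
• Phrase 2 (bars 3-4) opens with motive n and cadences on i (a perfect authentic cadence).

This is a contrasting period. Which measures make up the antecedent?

The phrase ending with the weaker cadence (Phrygian half cadence) is the antecedent; the one ending more conclusively (perfect authentic cadence) is the consequent. The antecedent is measures 1–2.

measures 1–2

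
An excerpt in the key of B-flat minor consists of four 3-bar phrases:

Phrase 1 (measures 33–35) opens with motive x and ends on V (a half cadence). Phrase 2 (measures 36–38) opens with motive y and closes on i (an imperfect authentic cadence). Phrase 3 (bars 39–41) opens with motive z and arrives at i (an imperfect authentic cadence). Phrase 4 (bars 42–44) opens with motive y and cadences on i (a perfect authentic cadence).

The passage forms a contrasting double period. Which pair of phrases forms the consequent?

phrases 3 and 4

In a double period the first pair of phrases (ending imperfect authentic cadence) is the large antecedent and the second pair (ending perfect authentic cadence) is the large consequent; the consequent is phrases 3 and 4.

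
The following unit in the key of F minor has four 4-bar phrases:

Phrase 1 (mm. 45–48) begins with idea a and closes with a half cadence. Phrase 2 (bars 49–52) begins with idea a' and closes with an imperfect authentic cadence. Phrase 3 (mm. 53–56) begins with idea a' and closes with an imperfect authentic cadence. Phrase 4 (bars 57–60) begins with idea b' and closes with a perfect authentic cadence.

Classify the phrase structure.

parallel double period

Four phrases in two halves: the first half (measures 45-52) ends with an imperfect authentic cadence, the second (bars 53–60) with a perfect authentic cadence — a large antecedent–consequent pair, i.e. a double period.
Phrase 3 begins with the same material as phrase 1, making it parallel.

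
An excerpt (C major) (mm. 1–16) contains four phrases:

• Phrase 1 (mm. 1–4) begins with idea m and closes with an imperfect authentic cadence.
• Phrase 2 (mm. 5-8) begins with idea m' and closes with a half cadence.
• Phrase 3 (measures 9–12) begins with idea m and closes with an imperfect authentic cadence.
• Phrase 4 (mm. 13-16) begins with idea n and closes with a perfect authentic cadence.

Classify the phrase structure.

Four phrases in two halves: the first half (measures 1–8) ends with a half cadence, the second (mm. 9-16) with a perfect authentic cadence — a large antecedent–consequent pair, i.e. a double period.
Phrase 3 begins with the same material as phrase 1, making it parallel.

parallel double period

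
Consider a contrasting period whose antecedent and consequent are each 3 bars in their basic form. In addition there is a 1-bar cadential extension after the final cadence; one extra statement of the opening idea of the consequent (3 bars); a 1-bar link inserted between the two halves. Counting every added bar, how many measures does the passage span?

11 measures

Basic contrasting period: 3 + 3 = 6 bars.
6 (basic form) + 1 (cadential extension) + 3 (extra statement) + 1 (link) = 11.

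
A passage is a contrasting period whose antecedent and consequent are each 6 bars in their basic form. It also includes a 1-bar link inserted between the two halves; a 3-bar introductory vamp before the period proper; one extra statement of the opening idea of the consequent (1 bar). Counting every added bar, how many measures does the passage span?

17 measures

Basic contrasting period: 6 + 6 = 12 bars.
12 (basic form) + 1 (link) + 3 (introduction) + 1 (extra statement) = 17.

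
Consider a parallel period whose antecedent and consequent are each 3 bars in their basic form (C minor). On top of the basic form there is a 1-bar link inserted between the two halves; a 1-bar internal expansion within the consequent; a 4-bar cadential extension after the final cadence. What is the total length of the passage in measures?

12 measures

Basic parallel period: 3 + 3 = 6 bars.
6 (basic form) + 1 (link) + 1 (internal expansion) + 4 (cadential extension) = 12.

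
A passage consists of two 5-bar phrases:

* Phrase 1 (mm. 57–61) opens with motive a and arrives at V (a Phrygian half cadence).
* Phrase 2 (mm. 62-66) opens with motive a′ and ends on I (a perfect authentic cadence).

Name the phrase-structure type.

parallel period

Phrase 1 ends with a Phrygian half cadence (weaker) and phrase 2 with a perfect authentic cadence (stronger): antecedent + consequent = a period.
The two phrases open with the same material (a / a′), so the period is parallel.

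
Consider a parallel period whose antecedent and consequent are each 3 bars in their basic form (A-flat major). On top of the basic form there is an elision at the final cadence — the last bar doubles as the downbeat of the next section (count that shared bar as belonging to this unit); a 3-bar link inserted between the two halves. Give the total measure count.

Basic parallel period: 3 + 3 = 6 bars.
6 (basic form) + 3 (link) = 9.
The elision shares a bar with the next section but does not change this unit's count.

9 measures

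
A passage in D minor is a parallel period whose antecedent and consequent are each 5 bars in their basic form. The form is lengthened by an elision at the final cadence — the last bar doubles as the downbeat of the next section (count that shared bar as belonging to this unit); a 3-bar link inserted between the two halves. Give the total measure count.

13 measures

Basic parallel period: 5 + 5 = 10 bars.
10 (basic form) + 3 (link) = 13.
The elision shares a bar with the next section but does not change this unit's count.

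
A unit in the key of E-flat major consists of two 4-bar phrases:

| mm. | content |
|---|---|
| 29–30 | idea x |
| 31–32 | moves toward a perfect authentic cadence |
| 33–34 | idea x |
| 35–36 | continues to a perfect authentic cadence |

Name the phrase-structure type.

Both phrases have the same opening (x) and the same cadence (perfect authentic cadence): the second is a restatement, not a consequent, so this is a repeated phrase rather than a period.

repeated phrase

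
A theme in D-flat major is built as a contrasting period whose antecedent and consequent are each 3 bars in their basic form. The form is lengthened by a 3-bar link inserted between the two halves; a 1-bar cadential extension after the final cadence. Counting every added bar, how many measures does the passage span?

Basic contrasting period: 3 + 3 = 6 bars.
6 (basic form) + 3 (link) + 1 (cadential extension) = 10.

10 measures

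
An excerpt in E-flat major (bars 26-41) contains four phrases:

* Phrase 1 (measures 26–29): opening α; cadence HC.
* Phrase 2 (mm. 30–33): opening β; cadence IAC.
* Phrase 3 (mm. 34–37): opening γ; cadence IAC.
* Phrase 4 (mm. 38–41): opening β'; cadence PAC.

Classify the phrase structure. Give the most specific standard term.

Four phrases in two halves: the first half (bars 26–33) ends with an imperfect authentic cadence, the second (mm. 34–41) with a perfect authentic cadence — a large antecedent–consequent pair, i.e. a double period.
Phrase 3 begins with different material from phrase 1, making it contrasting.

contrasting double period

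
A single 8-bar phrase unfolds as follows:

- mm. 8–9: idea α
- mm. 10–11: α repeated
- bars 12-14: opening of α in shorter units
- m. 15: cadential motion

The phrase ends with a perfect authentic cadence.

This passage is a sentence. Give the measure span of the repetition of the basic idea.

The presentation of a sentence is the basic idea (mm. 8–9) plus its repetition (measures 10–11); the repetition of the basic idea is therefore measures 10-11.

measures 10–11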